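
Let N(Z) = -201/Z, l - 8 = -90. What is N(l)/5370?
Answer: 67/146780 ≈ 0.00045647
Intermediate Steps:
l = -82 (l = 8 - 90 = -82)
N(l)/5370 = -201/(-82)/5370 = -201*(-1/82)*(1/5370) = (201/82)*(1/5370) = 67/146780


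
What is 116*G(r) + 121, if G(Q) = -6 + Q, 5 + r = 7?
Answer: -343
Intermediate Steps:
r = 2 (r = -5 + 7 = 2)
116*G(r) + 121 = 116*(-6 + 2) + 121 = 116*(-4) + 121 = -464 + 121 = -343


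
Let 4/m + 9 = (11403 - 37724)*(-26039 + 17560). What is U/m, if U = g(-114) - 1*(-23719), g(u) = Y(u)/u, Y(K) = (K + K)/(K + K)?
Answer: 301729708424375/228 ≈ 1.3234e+12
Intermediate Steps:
m = 2/111587875 (m = 4/(-9 + (11403 - 37724)*(-26039 + 17560)) = 4/(-9 - 26321*(-8479)) = 4/(-9 + 223175759) = 4/223175750 = 4*(1/223175750) = 2/111587875 ≈ 1.7923e-8)
Y(K) = 1 (Y(K) = (2*K)/((2*K)) = (2*K)*(1/(2*K)) = 1)
g(u) = 1/u
U = 2703965/114 (U = 1/(-114) - 1*(-23719) = -1/114 + 23719 = 2703965/114 ≈ 23719.)
U/m = 2703965/(114*(2/111587875)) = (2703965/114)*(111587875/2) = 301729708424375/228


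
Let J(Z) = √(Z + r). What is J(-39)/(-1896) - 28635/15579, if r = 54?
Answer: -9545/5193 - √15/1896 ≈ -1.8401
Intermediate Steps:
J(Z) = √(54 + Z) (J(Z) = √(Z + 54) = √(54 + Z))
J(-39)/(-1896) - 28635/15579 = √(54 - 39)/(-1896) - 28635/15579 = √15*(-1/1896) - 28635*1/15579 = -√15/1896 - 9545/5193 = -9545/5193 - √15/1896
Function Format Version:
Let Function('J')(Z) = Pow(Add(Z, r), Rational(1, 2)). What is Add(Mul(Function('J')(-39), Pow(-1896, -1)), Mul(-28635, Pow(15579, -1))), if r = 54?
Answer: Add(Rational(-9545, 5193), Mul(Rational(-1, 1896), Pow(15, Rational(1, 2)))) ≈ -1.8401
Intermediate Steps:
Function('J')(Z) = Pow(Add(54, Z), Rational(1, 2)) (Function('J')(Z) = Pow(Add(Z, 54), Rational(1, 2)) = Pow(Add(54, Z), Rational(1, 2)))
Add(Mul(Function('J')(-39), Pow(-1896, -1)), Mul(-28635, Pow(15579, -1))) = Add(Mul(Pow(Add(54, -39), Rational(1, 2)), Pow(-1896, -1)), Mul(-28635, Pow(15579, -1))) = Add(Mul(Pow(15, Rational(1, 2)), Rational(-1, 1896)), Mul(-28635, Rational(1, 15579))) = Add(Mul(Rational(-1, 1896), Pow(15, Rational(1, 2))), Rational(-9545, 5193)) = Add(Rational(-9545, 5193), Mul(Rational(-1, 1896), Pow(15, Rational(1, 2))))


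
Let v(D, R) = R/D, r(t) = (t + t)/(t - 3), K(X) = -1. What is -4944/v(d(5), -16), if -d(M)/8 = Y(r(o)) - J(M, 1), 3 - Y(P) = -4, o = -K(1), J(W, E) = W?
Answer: -4944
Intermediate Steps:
o = 1 (o = -1*(-1) = 1)
r(t) = 2*t/(-3 + t) (r(t) = (2*t)/(-3 + t) = 2*t/(-3 + t))
Y(P) = 7 (Y(P) = 3 - 1*(-4) = 3 + 4 = 7)
d(M) = -56 + 8*M (d(M) = -8*(7 - M) = -56 + 8*M)
-4944/v(d(5), -16) = -4944/((-16/(-56 + 8*5))) = -4944/((-16/(-56 + 40))) = -4944/((-16/(-16))) = -4944/((-16*(-1/16))) = -4944/1 = -4944*1 = -4944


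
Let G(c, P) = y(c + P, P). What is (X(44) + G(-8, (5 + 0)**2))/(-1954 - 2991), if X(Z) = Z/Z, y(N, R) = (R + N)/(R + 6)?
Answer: -73/153295 ≈ -0.00047621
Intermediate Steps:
y(N, R) = (N + R)/(6 + R)
G(c, P) = (c + 2*P)/(6 + P) (G(c, P) = ((c + P) + P)/(6 + P) = ((P + c) + P)/(6 + P) = (c + 2*P)/(6 + P))
X(Z) = 1
(X(44) + G(-8, (5 + 0)**2))/(-1954 - 2991) = (1 + (-8 + 2*(5 + 0)**2)/(6 + (5 + 0)**2))/(-1954 - 2991) = (1 + (-8 + 2*5**2)/(6 + 5**2))/(-4945) = (1 + (-8 + 2*25)/(6 + 25))*(-1/4945) = (1 + (-8 + 50)/31)*(-1/4945) = (1 + (1/31)*42)*(-1/4945) = (1 + 42/31)*(-1/4945) = (73/31)*(-1/4945) = -73/153295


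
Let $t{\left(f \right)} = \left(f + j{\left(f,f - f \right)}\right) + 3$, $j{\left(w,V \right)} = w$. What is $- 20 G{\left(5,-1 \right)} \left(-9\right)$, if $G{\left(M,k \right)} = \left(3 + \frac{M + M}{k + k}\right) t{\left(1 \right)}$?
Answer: $-1800$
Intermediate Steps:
$t{\left(f \right)} = 3 + 2 f$ ($t{\left(f \right)} = \left(f + f\right) + 3 = 2 f + 3 = 3 + 2 f$)
$G{\left(M,k \right)} = 15 + \frac{5 M}{k}$ ($G{\left(M,k \right)} = \left(3 + \frac{M + M}{k + k}\right) \left(3 + 2 \cdot 1\right) = \left(3 + \frac{2 M}{2 k}\right) \left(3 + 2\right) = \left(3 + 2 M \frac{1}{2 k}\right) 5 = \left(3 + \frac{M}{k}\right) 5 = 15 + \frac{5 M}{k}$)
$- 20 G{\left(5,-1 \right)} \left(-9\right) = - 20 \left(15 + 5 \cdot 5 \frac{1}{-1}\right) \left(-9\right) = - 20 \left(15 + 5 \cdot 5 \left(-1\right)\right) \left(-9\right) = - 20 \left(15 - 25\right) \left(-9\right) = \left(-20\right) \left(-10\right) \left(-9\right) = 200 \left(-9\right) = -1800$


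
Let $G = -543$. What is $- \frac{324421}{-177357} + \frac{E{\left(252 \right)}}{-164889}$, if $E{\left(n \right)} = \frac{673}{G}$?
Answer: $\frac{9682355009776}{5293203525513} \approx 1.8292$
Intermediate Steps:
$E{\left(n \right)} = - \frac{673}{543}$ ($E{\left(n \right)} = \frac{673}{-543} = 673 \left(- \frac{1}{543}\right) = - \frac{673}{543}$)
$- \frac{324421}{-177357} + \frac{E{\left(252 \right)}}{-164889} = - \frac{324421}{-177357} - \frac{673}{543 \left(-164889\right)} = \left(-324421\right) \left(- \frac{1}{177357}\right) - - \frac{673}{89534727} = \frac{324421}{177357} + \frac{673}{89534727} = \frac{9682355009776}{5293203525513}$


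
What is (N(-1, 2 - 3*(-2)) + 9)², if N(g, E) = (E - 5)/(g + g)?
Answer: 225/4 ≈ 56.250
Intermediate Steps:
N(g, E) = (-5 + E)/(2*g) (N(g, E) = (-5 + E)/((2*g)) = (-5 + E)*(1/(2*g)) = (-5 + E)/(2*g))
(N(-1, 2 - 3*(-2)) + 9)² = ((½)*(-5 + (2 - 3*(-2)))/(-1) + 9)² = ((½)*(-1)*(-5 + (2 + 6)) + 9)² = ((½)*(-1)*(-5 + 8) + 9)² = ((½)*(-1)*3 + 9)² = (-3/2 + 9)² = (15/2)² = 225/4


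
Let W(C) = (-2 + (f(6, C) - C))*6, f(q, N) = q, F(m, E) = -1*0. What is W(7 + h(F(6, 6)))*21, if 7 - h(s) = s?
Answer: -1260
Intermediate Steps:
F(m, E) = 0
h(s) = 7 - s
W(C) = 24 - 6*C (W(C) = (-2 + (6 - C))*6 = (4 - C)*6 = 24 - 6*C)
W(7 + h(F(6, 6)))*21 = (24 - 6*(7 + (7 - 1*0)))*21 = (24 - 6*(7 + (7 + 0)))*21 = (24 - 6*(7 + 7))*21 = (24 - 6*14)*21 = (24 - 84)*21 = -60*21 = -1260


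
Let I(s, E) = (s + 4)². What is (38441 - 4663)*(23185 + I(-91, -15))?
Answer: 1038808612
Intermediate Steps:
I(s, E) = (4 + s)²
(38441 - 4663)*(23185 + I(-91, -15)) = (38441 - 4663)*(23185 + (4 - 91)²) = 33778*(23185 + (-87)²) = 33778*(23185 + 7569) = 33778*30754 = 1038808612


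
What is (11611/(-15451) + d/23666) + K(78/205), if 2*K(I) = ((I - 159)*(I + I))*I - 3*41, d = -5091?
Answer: -134562458380517824/1575117803005375 ≈ -85.430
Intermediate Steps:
K(I) = -123/2 + I²*(-159 + I) (K(I) = (((I - 159)*(I + I))*I - 3*41)/2 = (((-159 + I)*(2*I))*I - 123)/2 = ((2*I*(-159 + I))*I - 123)/2 = (2*I²*(-159 + I) - 123)/2 = (-123 + 2*I²*(-159 + I))/2 = -123/2 + I²*(-159 + I))
(11611/(-15451) + d/23666) + K(78/205) = (11611/(-15451) - 5091/23666) + (-123/2 + (78/205)³ - 159*(78/205)²) = (11611*(-1/15451) - 5091*1/23666) + (-123/2 + (78*(1/205))³ - 159*(78*(1/205))²) = (-11611/15451 - 5091/23666) + (-123/2 + (78/205)³ - 159*(78/205)²) = -353446967/365663366 + (-123/2 + 474552/8615125 - 159*6084/42025) = -353446967/365663366 + (-123/2 + 474552/8615125 - 967356/42025) = -353446967/365663366 - 1455327231/17230250 = -134562458380517824/1575117803005375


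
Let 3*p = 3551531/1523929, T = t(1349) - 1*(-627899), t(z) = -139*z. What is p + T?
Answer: 2013363684887/4571787 ≈ 4.4039e+5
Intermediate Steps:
T = 440388 (T = -139*1349 - 1*(-627899) = -187511 + 627899 = 440388)
p = 3551531/4571787 (p = (3551531/1523929)/3 = (3551531*(1/1523929))/3 = (1/3)*(3551531/1523929) = 3551531/4571787 ≈ 0.77684)
p + T = 3551531/4571787 + 440388 = 2013363684887/4571787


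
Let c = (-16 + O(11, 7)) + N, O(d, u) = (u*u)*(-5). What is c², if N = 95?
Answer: 27556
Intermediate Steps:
O(d, u) = -5*u² (O(d, u) = u²*(-5) = -5*u²)
c = -166 (c = (-16 - 5*7²) + 95 = (-16 - 5*49) + 95 = (-16 - 245) + 95 = -261 + 95 = -166)
c² = (-166)² = 27556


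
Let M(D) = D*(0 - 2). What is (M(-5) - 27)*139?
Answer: -2363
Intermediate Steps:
M(D) = -2*D (M(D) = D*(-2) = -2*D)
(M(-5) - 27)*139 = (-2*(-5) - 27)*139 = (10 - 27)*139 = -17*139 = -2363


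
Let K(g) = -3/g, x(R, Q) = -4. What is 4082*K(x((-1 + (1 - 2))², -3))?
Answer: 6123/2 ≈ 3061.5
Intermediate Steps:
4082*K(x((-1 + (1 - 2))², -3)) = 4082*(-3/(-4)) = 4082*(-3*(-¼)) = 4082*(¾) = 6123/2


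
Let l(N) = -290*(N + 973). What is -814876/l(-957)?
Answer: 203719/1160 ≈ 175.62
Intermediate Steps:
l(N) = -282170 - 290*N (l(N) = -290*(973 + N) = -282170 - 290*N)
-814876/l(-957) = -814876/(-282170 - 290*(-957)) = -814876/(-282170 + 277530) = -814876/(-4640) = -814876*(-1/4640) = 203719/1160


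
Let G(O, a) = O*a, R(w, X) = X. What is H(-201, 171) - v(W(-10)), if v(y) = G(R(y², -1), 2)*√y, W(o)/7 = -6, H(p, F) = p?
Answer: -201 + 2*I*√42 ≈ -201.0 + 12.961*I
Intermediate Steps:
W(o) = -42 (W(o) = 7*(-6) = -42)
v(y) = -2*√y (v(y) = (-1*2)*√y = -2*√y)
H(-201, 171) - v(W(-10)) = -201 - (-2)*√(-42) = -201 - (-2)*I*√42 = -201 + 2*I*√42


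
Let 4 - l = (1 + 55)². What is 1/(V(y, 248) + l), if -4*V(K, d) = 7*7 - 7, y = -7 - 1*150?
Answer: -2/6285 ≈ -0.00031822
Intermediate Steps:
y = -157 (y = -7 - 150 = -157)
V(K, d) = -21/2 (V(K, d) = -(7*7 - 7)/4 = -(49 - 7)/4 = -¼*42 = -21/2)
l = -3132 (l = 4 - (1 + 55)² = 4 - 1*56² = 4 - 1*3136 = 4 - 3136 = -3132)
1/(V(y, 248) + l) = 1/(-21/2 - 3132) = 1/(-6285/2) = -2/6285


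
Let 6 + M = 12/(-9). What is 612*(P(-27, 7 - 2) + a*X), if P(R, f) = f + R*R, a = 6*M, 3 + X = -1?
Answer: 556920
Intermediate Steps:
M = -22/3 (M = -6 + 12/(-9) = -6 + 12*(-⅑) = -6 - 4/3 = -22/3 ≈ -7.3333)
X = -4 (X = -3 - 1 = -4)
a = -44 (a = 6*(-22/3) = -44)
P(R, f) = f + R²
612*(P(-27, 7 - 2) + a*X) = 612*(((7 - 2) + (-27)²) - 44*(-4)) = 612*((5 + 729) + 176) = 612*(734 + 176) = 612*910 = 556920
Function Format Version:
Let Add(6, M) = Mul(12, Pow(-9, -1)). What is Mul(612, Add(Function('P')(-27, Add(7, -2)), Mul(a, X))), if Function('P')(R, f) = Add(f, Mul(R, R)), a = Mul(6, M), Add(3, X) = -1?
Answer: 556920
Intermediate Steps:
M = Rational(-22, 3) (M = Add(-6, Mul(12, Pow(-9, -1))) = Add(-6, Mul(12, Rational(-1, 9))) = Add(-6, Rational(-4, 3)) = Rational(-22, 3) ≈ -7.3333)
X = -4 (X = Add(-3, -1) = -4)
a = -44 (a = Mul(6, Rational(-22, 3)) = -44)
Function('P')(R, f) = Add(f, Pow(R, 2))
Mul(612, Add(Function('P')(-27, Add(7, -2)), Mul(a, X))) = Mul(612, Add(Add(Add(7, -2), Pow(-27, 2)), Mul(-44, -4))) = Mul(612, Add(Add(5, 729), 176)) = Mul(612, Add(734, 176)) = Mul(612, 910) = 556920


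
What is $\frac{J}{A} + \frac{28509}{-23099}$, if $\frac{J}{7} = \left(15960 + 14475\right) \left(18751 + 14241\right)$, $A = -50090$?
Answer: $- \frac{16235923201917}{115702891} \approx -1.4032 \cdot 10^{5}$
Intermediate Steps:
$J = 7028780640$ ($J = 7 \left(15960 + 14475\right) \left(18751 + 14241\right) = 7 \cdot 30435 \cdot 32992 = 7 \cdot 1004111520 = 7028780640$)
$\frac{J}{A} + \frac{28509}{-23099} = \frac{7028780640}{-50090} + \frac{28509}{-23099} = 7028780640 \left(- \frac{1}{50090}\right) + 28509 \left(- \frac{1}{23099}\right) = - \frac{702878064}{5009} - \frac{28509}{23099} = - \frac{16235923201917}{115702891}$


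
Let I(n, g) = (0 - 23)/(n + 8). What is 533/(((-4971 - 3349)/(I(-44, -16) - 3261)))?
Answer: 4812293/23040 ≈ 208.87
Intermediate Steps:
I(n, g) = -23/(8 + n)
533/(((-4971 - 3349)/(I(-44, -16) - 3261))) = 533/(((-4971 - 3349)/(-23/(8 - 44) - 3261))) = 533/((-8320/(-23/(-36) - 3261))) = 533/((-8320/(-23*(-1/36) - 3261))) = 533/((-8320/(23/36 - 3261))) = 533/((-8320/(-117373/36))) = 533/((-8320*(-36/117373))) = 533/(299520/117373) = 533*(117373/299520) = 4812293/23040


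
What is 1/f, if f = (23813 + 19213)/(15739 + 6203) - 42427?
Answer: -3657/155148368 ≈ -2.3571e-5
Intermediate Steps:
f = -155148368/3657 (f = 43026/21942 - 42427 = 43026*(1/21942) - 42427 = 7171/3657 - 42427 = -155148368/3657 ≈ -42425.)
1/f = 1/(-155148368/3657) = -3657/155148368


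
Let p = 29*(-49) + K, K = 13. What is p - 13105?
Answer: -14513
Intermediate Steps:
p = -1408 (p = 29*(-49) + 13 = -1421 + 13 = -1408)
p - 13105 = -1408 - 13105 = -14513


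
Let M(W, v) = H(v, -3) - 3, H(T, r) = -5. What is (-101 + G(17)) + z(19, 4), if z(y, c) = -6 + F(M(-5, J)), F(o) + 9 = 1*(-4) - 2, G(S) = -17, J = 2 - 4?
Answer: -139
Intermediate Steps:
J = -2
M(W, v) = -8 (M(W, v) = -5 - 3 = -8)
F(o) = -15 (F(o) = -9 + (1*(-4) - 2) = -9 + (-4 - 2) = -9 - 6 = -15)
z(y, c) = -21 (z(y, c) = -6 - 15 = -21)
(-101 + G(17)) + z(19, 4) = (-101 - 17) - 21 = -118 - 21 = -139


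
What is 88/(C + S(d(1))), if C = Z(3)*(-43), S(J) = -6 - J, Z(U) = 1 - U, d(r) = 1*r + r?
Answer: 44/39 ≈ 1.1282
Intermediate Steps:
d(r) = 2*r (d(r) = r + r = 2*r)
C = 86 (C = (1 - 1*3)*(-43) = (1 - 3)*(-43) = -2*(-43) = 86)
88/(C + S(d(1))) = 88/(86 + (-6 - 2)) = 88/(86 - 8) = 88/78 = (1/78)*88 = 44/39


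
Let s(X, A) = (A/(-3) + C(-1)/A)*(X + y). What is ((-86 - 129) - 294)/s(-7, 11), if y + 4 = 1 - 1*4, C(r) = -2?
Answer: -16797/1778 ≈ -9.4471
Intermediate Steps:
y = -7 (y = -4 + (1 - 1*4) = -4 + (1 - 4) = -4 - 3 = -7)
s(X, A) = (-7 + X)*(-2/A - A/3) (s(X, A) = (A/(-3) - 2/A)*(X - 7) = (A*(-1/3) - 2/A)*(-7 + X) = (-A/3 - 2/A)*(-7 + X) = (-2/A - A/3)*(-7 + X) = (-7 + X)*(-2/A - A/3))
((-86 - 129) - 294)/s(-7, 11) = ((-86 - 129) - 294)/(((1/3)*(42 - 6*(-7) + 11**2*(7 - 1*(-7)))/11)) = (-215 - 294)/(((1/3)*(1/11)*(42 + 42 + 121*(7 + 7)))) = -509*33/(42 + 42 + 121*14) = -509*33/(42 + 42 + 1694) = -509/((1/3)*(1/11)*1778) = -509/1778/33 = -509*33/1778 = -16797/1778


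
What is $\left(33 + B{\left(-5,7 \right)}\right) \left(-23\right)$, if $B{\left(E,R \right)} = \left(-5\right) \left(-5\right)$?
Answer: $-1334$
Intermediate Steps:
$B{\left(E,R \right)} = 25$
$\left(33 + B{\left(-5,7 \right)}\right) \left(-23\right) = \left(33 + 25\right) \left(-23\right) = 58 \left(-23\right) = -1334$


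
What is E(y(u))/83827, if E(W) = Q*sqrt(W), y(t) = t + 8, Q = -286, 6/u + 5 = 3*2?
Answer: -286*sqrt(14)/83827 ≈ -0.012766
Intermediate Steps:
u = 6 (u = 6/(-5 + 3*2) = 6/(-5 + 6) = 6/1 = 6*1 = 6)
y(t) = 8 + t
E(W) = -286*sqrt(W)
E(y(u))/83827 = -286*sqrt(8 + 6)/83827 = -286*sqrt(14)*(1/83827) = -286*sqrt(14)/83827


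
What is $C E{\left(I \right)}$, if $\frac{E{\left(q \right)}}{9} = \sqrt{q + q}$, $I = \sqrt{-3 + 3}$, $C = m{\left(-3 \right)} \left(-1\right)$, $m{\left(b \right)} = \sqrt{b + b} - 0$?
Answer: $0$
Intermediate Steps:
$m{\left(b \right)} = \sqrt{2} \sqrt{b}$ ($m{\left(b \right)} = \sqrt{2 b} + 0 = \sqrt{2} \sqrt{b} + 0 = \sqrt{2} \sqrt{b}$)
$C = - i \sqrt{6}$ ($C = \sqrt{2} \sqrt{-3} \left(-1\right) = \sqrt{2} i \sqrt{3} \left(-1\right) = i \sqrt{6} \left(-1\right) = - i \sqrt{6} \approx - 2.4495 i$)
$I = 0$ ($I = \sqrt{0} = 0$)
$E{\left(q \right)} = 9 \sqrt{2} \sqrt{q}$ ($E{\left(q \right)} = 9 \sqrt{q + q} = 9 \sqrt{2 q} = 9 \sqrt{2} \sqrt{q}$)
$C E{\left(I \right)} = - i \sqrt{6} \cdot 9 \sqrt{2} \sqrt{0} = - i \sqrt{6} \cdot 9 \sqrt{2} \cdot 0 = - i \sqrt{6} \cdot 0 = 0$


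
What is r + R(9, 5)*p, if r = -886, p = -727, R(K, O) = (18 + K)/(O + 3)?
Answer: -26717/8 ≈ -3339.6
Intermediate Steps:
R(K, O) = (18 + K)/(3 + O)
r + R(9, 5)*p = -886 + ((18 + 9)/(3 + 5))*(-727) = -886 + (27/8)*(-727) = -886 - 19629/8 = -26717/8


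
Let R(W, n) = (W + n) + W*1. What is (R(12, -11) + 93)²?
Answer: 11236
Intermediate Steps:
R(W, n) = n + 2*W (R(W, n) = (W + n) + W = n + 2*W)
(R(12, -11) + 93)² = ((-11 + 2*12) + 93)² = ((-11 + 24) + 93)² = (13 + 93)² = 106² = 11236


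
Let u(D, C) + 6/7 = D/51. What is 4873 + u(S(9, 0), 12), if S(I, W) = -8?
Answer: 1739299/357 ≈ 4872.0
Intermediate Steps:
u(D, C) = -6/7 + D/51
4873 + u(S(9, 0), 12) = 4873 + (-6/7 + (1/51)*(-8)) = 4873 + (-6/7 - 8/51) = 4873 - 362/357 = 1739299/357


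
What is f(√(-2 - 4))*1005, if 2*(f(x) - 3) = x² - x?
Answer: -1005*I*√6/2 ≈ -1230.9*I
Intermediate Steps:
f(x) = 3 + x²/2 - x/2 (f(x) = 3 + (x² - x)/2 = 3 + (x²/2 - x/2) = 3 + x²/2 - x/2)
f(√(-2 - 4))*1005 = (3 + (√(-2 - 4))²/2 - √(-2 - 4)/2)*1005 = (3 + (√(-6))²/2 - I*√6/2)*1005 = (3 + (I*√6)²/2 - I*√6/2)*1005 = (3 + (½)*(-6) - I*√6/2)*1005 = (3 - 3 - I*√6/2)*1005 = -I*√6/2*1005 = -1005*I*√6/2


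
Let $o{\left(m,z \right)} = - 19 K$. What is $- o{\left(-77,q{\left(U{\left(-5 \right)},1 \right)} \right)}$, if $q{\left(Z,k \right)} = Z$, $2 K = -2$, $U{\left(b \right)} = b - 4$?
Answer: $-19$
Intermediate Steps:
$U{\left(b \right)} = -4 + b$ ($U{\left(b \right)} = b - 4 = -4 + b$)
$K = -1$ ($K = \frac{1}{2} \left(-2\right) = -1$)
$o{\left(m,z \right)} = 19$ ($o{\left(m,z \right)} = \left(-19\right) \left(-1\right) = 19$)
$- o{\left(-77,q{\left(U{\left(-5 \right)},1 \right)} \right)} = \left(-1\right) 19 = -19$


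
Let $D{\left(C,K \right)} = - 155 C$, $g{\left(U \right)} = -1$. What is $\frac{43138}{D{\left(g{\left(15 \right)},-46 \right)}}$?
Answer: $\frac{43138}{155} \approx 278.31$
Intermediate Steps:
$\frac{43138}{D{\left(g{\left(15 \right)},-46 \right)}} = \frac{43138}{\left(-155\right) \left(-1\right)} = \frac{43138}{155}$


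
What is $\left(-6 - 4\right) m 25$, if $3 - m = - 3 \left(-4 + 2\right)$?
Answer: $750$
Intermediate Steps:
$m = -3$ ($m = 3 - - 3 \left(-4 + 2\right) = 3 - \left(-3\right) \left(-2\right) = 3 - 6 = -3$)
$\left(-6 - 4\right) m 25 = \left(-6 - 4\right) \left(-3\right) 25 = \left(-10\right) \left(-3\right) 25 = 30 \cdot 25 = 750$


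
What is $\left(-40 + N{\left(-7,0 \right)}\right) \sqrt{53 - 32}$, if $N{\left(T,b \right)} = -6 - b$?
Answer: $- 46 \sqrt{21} \approx -210.8$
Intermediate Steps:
$\left(-40 + N{\left(-7,0 \right)}\right) \sqrt{53 - 32} = \left(-40 - 6\right) \sqrt{53 - 32} = \left(-40 + \left(-6 + 0\right)\right) \sqrt{21} = \left(-40 - 6\right) \sqrt{21} = - 46 \sqrt{21}$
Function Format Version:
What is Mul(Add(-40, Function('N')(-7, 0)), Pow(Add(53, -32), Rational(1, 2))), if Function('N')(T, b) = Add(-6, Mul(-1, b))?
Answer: Mul(-46, Pow(21, Rational(1, 2))) ≈ -210.80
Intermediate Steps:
Mul(Add(-40, Function('N')(-7, 0)), Pow(Add(53, -32), Rational(1, 2))) = Mul(Add(-40, Add(-6, Mul(-1, 0))), Pow(Add(53, -32), Rational(1, 2))) = Mul(Add(-40, Add(-6, 0)), Pow(21, Rational(1, 2))) = Mul(Add(-40, -6), Pow(21, Rational(1, 2))) = Mul(-46, Pow(21, Rational(1, 2)))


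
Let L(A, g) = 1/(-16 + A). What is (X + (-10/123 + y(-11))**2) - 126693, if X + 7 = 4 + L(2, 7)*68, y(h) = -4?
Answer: -13416236846/105903 ≈ -1.2668e+5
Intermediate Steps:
X = -55/7 (X = -7 + (4 + 68/(-16 + 2)) = -7 + (4 + 68/(-14)) = -7 + (4 - 1/14*68) = -7 + (4 - 34/7) = -7 - 6/7 = -55/7 ≈ -7.8571)
(X + (-10/123 + y(-11))**2) - 126693 = (-55/7 + (-10/123 - 4)**2) - 126693 = (-55/7 + (-502/123)**2) - 126693 = (-55/7 + 252004/15129) - 126693 = 931933/105903 - 126693 = -13416236846/105903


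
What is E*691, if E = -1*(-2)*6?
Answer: 8292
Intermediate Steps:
E = 12 (E = 2*6 = 12)
E*691 = 12*691 = 8292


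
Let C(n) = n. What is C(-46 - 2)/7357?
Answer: -48/7357 ≈ -0.0065244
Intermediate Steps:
C(-46 - 2)/7357 = (-46 - 2)/7357 = -48*1/7357 = -48/7357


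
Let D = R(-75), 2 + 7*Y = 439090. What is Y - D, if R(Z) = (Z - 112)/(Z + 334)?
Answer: 16246443/259 ≈ 62728.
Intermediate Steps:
Y = 439088/7 (Y = -2/7 + (⅐)*439090 = -2/7 + 439090/7 = 439088/7 ≈ 62727.)
R(Z) = (-112 + Z)/(334 + Z)
D = -187/259 (D = (-112 - 75)/(334 - 75) = -187/259 ≈ -0.72201)
Y - D = 439088/7 - 1*(-187/259) = 439088/7 + 187/259 = 16246443/259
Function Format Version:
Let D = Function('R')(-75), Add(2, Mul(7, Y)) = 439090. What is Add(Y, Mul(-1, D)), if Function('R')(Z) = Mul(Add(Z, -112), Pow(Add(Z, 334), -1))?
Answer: Rational(16246443, 259) ≈ 62728.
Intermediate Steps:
Y = Rational(439088, 7) (Y = Add(Rational(-2, 7), Mul(Rational(1, 7), 439090)) = Add(Rational(-2, 7), Rational(439090, 7)) = Rational(439088, 7) ≈ 62727.)
Function('R')(Z) = Mul(Pow(Add(334, Z), -1), Add(-112, Z)) (Function('R')(Z) = Mul(Add(-112, Z), Pow(Add(334, Z), -1)) = Mul(Pow(Add(334, Z), -1), Add(-112, Z)))
D = Rational(-187, 259) (D = Mul(Pow(Add(334, -75), -1), Add(-112, -75)) = Mul(Pow(259, -1), -187) = Mul(Rational(1, 259), -187) = Rational(-187, 259) ≈ -0.72201)
Add(Y, Mul(-1, D)) = Add(Rational(439088, 7), Mul(-1, Rational(-187, 259))) = Add(Rational(439088, 7), Rational(187, 259)) = Rational(16246443, 259)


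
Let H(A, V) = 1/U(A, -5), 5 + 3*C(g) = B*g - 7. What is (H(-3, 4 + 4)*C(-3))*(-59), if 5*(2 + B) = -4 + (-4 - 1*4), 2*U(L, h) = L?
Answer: 236/15 ≈ 15.733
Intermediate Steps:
U(L, h) = L/2
B = -22/5 (B = -2 + (-4 + (-4 - 1*4))/5 = -2 + (-4 + (-4 - 4))/5 = -2 + (-4 - 8)/5 = -2 + (1/5)*(-12) = -2 - 12/5 = -22/5 ≈ -4.4000)
C(g) = -4 - 22*g/15 (C(g) = -5/3 + (-22*g/5 - 7)/3 = -5/3 + (-7 - 22*g/5)/3 = -5/3 + (-7/3 - 22*g/15) = -4 - 22*g/15)
H(A, V) = 2/A (H(A, V) = 1/(A/2) = 2/A)
(H(-3, 4 + 4)*C(-3))*(-59) = ((2/(-3))*(-4 - 22/15*(-3)))*(-59) = ((2*(-1/3))*(-4 + 22/5))*(-59) = -2/3*2/5*(-59) = -4/15*(-59) = 236/15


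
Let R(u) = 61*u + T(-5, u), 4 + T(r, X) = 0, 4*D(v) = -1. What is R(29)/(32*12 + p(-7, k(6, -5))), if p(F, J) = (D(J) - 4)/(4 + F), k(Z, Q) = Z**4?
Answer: 4236/925 ≈ 4.5795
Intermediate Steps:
D(v) = -1/4 (D(v) = (1/4)*(-1) = -1/4)
p(F, J) = -17/(4*(4 + F)) (p(F, J) = (-1/4 - 4)/(4 + F) = -17/(4*(4 + F)))
T(r, X) = -4 (T(r, X) = -4 + 0 = -4)
R(u) = -4 + 61*u (R(u) = 61*u - 4 = -4 + 61*u)
R(29)/(32*12 + p(-7, k(6, -5))) = (-4 + 61*29)/(32*12 - 17/(16 + 4*(-7))) = (-4 + 1769)/(384 - 17/(16 - 28)) = 1765/(384 - 17/(-12)) = 1765/(384 - 17*(-1/12)) = 1765/(384 + 17/12) = 1765/(4625/12) = 1765*(12/4625) = 4236/925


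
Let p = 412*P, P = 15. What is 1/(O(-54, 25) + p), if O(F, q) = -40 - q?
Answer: 1/6115 ≈ 0.00016353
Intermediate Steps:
p = 6180 (p = 412*15 = 6180)
1/(O(-54, 25) + p) = 1/((-40 - 1*25) + 6180) = 1/((-40 - 25) + 6180) = 1/(-65 + 6180) = 1/6115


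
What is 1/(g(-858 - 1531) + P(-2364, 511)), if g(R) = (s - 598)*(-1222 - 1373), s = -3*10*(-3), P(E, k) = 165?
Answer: 1/1318425 ≈ 7.5848e-7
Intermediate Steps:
s = 90 (s = -30*(-3) = 90)
g(R) = 1318260 (g(R) = (90 - 598)*(-1222 - 1373) = -508*(-2595) = 1318260)
1/(g(-858 - 1531) + P(-2364, 511)) = 1/(1318260 + 165) = 1/1318425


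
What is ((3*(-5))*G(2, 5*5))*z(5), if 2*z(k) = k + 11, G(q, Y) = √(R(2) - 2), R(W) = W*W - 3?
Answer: -120*I ≈ -120.0*I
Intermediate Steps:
R(W) = -3 + W² (R(W) = W² - 3 = -3 + W²)
G(q, Y) = I (G(q, Y) = √((-3 + 2²) - 2) = √((-3 + 4) - 2) = √(1 - 2) = √(-1) = I)
z(k) = 11/2 + k/2 (z(k) = (k + 11)/2 = (11 + k)/2 = 11/2 + k/2)
((3*(-5))*G(2, 5*5))*z(5) = ((3*(-5))*I)*(11/2 + (½)*5) = (-15*I)*(11/2 + 5/2) = -15*I*8 = -120*I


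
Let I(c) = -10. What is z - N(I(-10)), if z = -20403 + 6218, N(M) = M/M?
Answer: -14186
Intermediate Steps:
N(M) = 1
z = -14185
z - N(I(-10)) = -14185 - 1*1 = -14185 - 1 = -14186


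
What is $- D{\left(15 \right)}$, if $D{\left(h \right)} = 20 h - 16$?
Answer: $-284$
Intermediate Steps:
$D{\left(h \right)} = -16 + 20 h$
$- D{\left(15 \right)} = - (-16 + 20 \cdot 15) = - (-16 + 300) = \left(-1\right) 284 = -284$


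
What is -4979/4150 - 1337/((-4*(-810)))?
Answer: -2168051/1344600 ≈ -1.6124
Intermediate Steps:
-4979/4150 - 1337/((-4*(-810))) = -4979*1/4150 - 1337/3240 = -4979/4150 - 1337*1/3240 = -4979/4150 - 1337/3240 = -2168051/1344600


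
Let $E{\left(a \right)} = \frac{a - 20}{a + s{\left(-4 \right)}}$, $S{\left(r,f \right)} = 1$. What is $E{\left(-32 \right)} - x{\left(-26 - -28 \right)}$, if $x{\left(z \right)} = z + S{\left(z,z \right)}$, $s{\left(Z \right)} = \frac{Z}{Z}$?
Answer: $- \frac{41}{31} \approx -1.3226$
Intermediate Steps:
$s{\left(Z \right)} = 1$
$E{\left(a \right)} = \frac{-20 + a}{1 + a}$ ($E{\left(a \right)} = \frac{a - 20}{a + 1} = \frac{-20 + a}{1 + a}$)
$x{\left(z \right)} = 1 + z$ ($x{\left(z \right)} = z + 1 = 1 + z$)
$E{\left(-32 \right)} - x{\left(-26 - -28 \right)} = \frac{-20 - 32}{1 - 32} - \left(1 - -2\right) = \frac{1}{-31} \left(-52\right) - \left(1 + \left(-26 + 28\right)\right) = \left(- \frac{1}{31}\right) \left(-52\right) - \left(1 + 2\right) = \frac{52}{31} - 3 = - \frac{41}{31}$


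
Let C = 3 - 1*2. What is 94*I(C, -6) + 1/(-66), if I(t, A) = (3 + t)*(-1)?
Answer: -24817/66 ≈ -376.02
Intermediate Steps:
C = 1 (C = 3 - 2 = 1)
I(t, A) = -3 - t
94*I(C, -6) + 1/(-66) = 94*(-3 - 1*1) + 1/(-66) = 94*(-3 - 1) - 1/66 = 94*(-4) - 1/66 = -376 - 1/66 = -24817/66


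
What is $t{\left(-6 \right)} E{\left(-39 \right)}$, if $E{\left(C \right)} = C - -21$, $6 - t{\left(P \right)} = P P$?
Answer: $540$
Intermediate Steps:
$t{\left(P \right)} = 6 - P^{2}$ ($t{\left(P \right)} = 6 - P P = 6 - P^{2}$)
$E{\left(C \right)} = 21 + C$ ($E{\left(C \right)} = C + 21 = 21 + C$)
$t{\left(-6 \right)} E{\left(-39 \right)} = \left(6 - \left(-6\right)^{2}\right) \left(21 - 39\right) = \left(6 - 36\right) \left(-18\right) = \left(-30\right) \left(-18\right) = 540$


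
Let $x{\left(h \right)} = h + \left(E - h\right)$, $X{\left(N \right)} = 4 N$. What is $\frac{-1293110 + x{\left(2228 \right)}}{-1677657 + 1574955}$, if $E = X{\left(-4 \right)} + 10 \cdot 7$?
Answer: $\frac{646528}{51351} \approx 12.59$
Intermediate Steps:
$E = 54$ ($E = 4 \left(-4\right) + 10 \cdot 7 = -16 + 70 = 54$)
$x{\left(h \right)} = 54$ ($x{\left(h \right)} = h - \left(-54 + h\right) = 54$)
$\frac{-1293110 + x{\left(2228 \right)}}{-1677657 + 1574955} = \frac{-1293110 + 54}{-1677657 + 1574955} = - \frac{1293056}{-102702} = \left(-1293056\right) \left(- \frac{1}{102702}\right) = \frac{646528}{51351}$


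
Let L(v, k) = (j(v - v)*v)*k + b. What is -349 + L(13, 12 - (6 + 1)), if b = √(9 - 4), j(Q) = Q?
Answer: -349 + √5 ≈ -346.76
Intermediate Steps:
b = √5 ≈ 2.2361
L(v, k) = √5 (L(v, k) = ((v - v)*v)*k + √5 = (0*v)*k + √5 = 0*k + √5 = 0 + √5 = √5)
-349 + L(13, 12 - (6 + 1)) = -349 + √5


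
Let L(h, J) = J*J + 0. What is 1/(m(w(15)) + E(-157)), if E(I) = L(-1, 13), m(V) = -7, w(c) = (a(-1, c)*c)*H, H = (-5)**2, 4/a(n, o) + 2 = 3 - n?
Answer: 1/162 ≈ 0.0061728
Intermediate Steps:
a(n, o) = 4/(1 - n) (a(n, o) = 4/(-2 + (3 - n)) = 4/(1 - n))
L(h, J) = J**2 (L(h, J) = J**2 + 0 = J**2)
H = 25
w(c) = 50*c (w(c) = ((-4/(-1 - 1))*c)*25 = ((-4/(-2))*c)*25 = ((-4*(-1/2))*c)*25 = (2*c)*25 = 50*c)
E(I) = 169 (E(I) = 13**2 = 169)
1/(m(w(15)) + E(-157)) = 1/(-7 + 169) = 1/162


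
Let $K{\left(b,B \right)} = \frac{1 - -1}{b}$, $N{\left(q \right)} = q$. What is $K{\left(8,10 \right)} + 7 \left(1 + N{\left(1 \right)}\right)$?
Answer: $\frac{57}{4} \approx 14.25$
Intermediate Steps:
$K{\left(b,B \right)} = \frac{2}{b}$ ($K{\left(b,B \right)} = \frac{1 + 1}{b} = \frac{1}{b} 2 = \frac{2}{b}$)
$K{\left(8,10 \right)} + 7 \left(1 + N{\left(1 \right)}\right) = \frac{2}{8} + 7 \left(1 + 1\right) = 2 \cdot \frac{1}{8} + 7 \cdot 2 = \frac{1}{4} + 14 = \frac{57}{4}$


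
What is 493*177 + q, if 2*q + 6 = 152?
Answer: 87334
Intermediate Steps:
q = 73 (q = -3 + (½)*152 = -3 + 76 = 73)
493*177 + q = 493*177 + 73 = 87261 + 73 = 87334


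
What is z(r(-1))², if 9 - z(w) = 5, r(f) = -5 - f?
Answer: 16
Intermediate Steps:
z(w) = 4 (z(w) = 9 - 1*5 = 9 - 5 = 4)
z(r(-1))² = 4² = 16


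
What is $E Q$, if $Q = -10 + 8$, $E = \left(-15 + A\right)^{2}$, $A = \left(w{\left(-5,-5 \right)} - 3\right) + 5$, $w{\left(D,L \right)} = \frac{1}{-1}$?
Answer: $-392$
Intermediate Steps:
$w{\left(D,L \right)} = -1$
$A = 1$ ($A = \left(-1 - 3\right) + 5 = -4 + 5 = 1$)
$E = 196$ ($E = \left(-15 + 1\right)^{2} = \left(-14\right)^{2} = 196$)
$Q = -2$
$E Q = 196 \left(-2\right) = -392$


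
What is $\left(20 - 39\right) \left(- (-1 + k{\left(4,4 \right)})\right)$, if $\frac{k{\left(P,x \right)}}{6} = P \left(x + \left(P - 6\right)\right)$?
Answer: $893$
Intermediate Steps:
$k{\left(P,x \right)} = 6 P \left(-6 + P + x\right)$ ($k{\left(P,x \right)} = 6 P \left(x + \left(P - 6\right)\right) = 6 P \left(x + \left(-6 + P\right)\right) = 6 P \left(-6 + P + x\right)$)
$\left(20 - 39\right) \left(- (-1 + k{\left(4,4 \right)})\right) = \left(20 - 39\right) \left(- (-1 + 6 \cdot 4 \left(-6 + 4 + 4\right))\right) = - 19 \left(- (-1 + 6 \cdot 4 \cdot 2)\right) = - 19 \left(- (-1 + 48)\right) = - 19 \left(\left(-1\right) 47\right) = \left(-19\right) \left(-47\right) = 893$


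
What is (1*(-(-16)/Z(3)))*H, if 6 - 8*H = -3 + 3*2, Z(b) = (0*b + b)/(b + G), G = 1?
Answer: 8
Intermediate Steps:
Z(b) = b/(1 + b) (Z(b) = (0*b + b)/(b + 1) = (0 + b)/(1 + b) = b/(1 + b))
H = 3/8 (H = ¾ - (-3 + 3*2)/8 = ¾ - (-3 + 6)/8 = ¾ - ⅛*3 = ¾ - 3/8 = 3/8 ≈ 0.37500)
(1*(-(-16)/Z(3)))*H = (1*(-(-16)/(3/(1 + 3))))*(3/8) = (1*(-(-16)/(3/4)))*(3/8) = (1*(-(-16)/(3*(¼))))*(3/8) = (1*(-(-16)/¾))*(3/8) = (1*(-(-16)*4/3))*(3/8) = (1*(-1*(-64/3)))*(3/8) = (1*(64/3))*(3/8) = (64/3)*(3/8) = 8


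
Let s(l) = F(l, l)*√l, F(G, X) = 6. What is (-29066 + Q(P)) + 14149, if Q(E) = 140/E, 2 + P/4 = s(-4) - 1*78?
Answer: -6101228/409 - 105*I/1636 ≈ -14917.0 - 0.064181*I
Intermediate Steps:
s(l) = 6*√l
P = -320 + 48*I (P = -8 + 4*(6*√(-4) - 1*78) = -8 + 4*(6*(2*I) - 78) = -8 + 4*(12*I - 78) = -8 + 4*(-78 + 12*I) = -8 + (-312 + 48*I) = -320 + 48*I ≈ -320.0 + 48.0*I)
(-29066 + Q(P)) + 14149 = (-29066 + 140/(-320 + 48*I)) + 14149 = (-29066 + 140*((-320 - 48*I)/104704)) + 14149 = (-29066 + 35*(-320 - 48*I)/26176) + 14149 = -14917 + 35*(-320 - 48*I)/26176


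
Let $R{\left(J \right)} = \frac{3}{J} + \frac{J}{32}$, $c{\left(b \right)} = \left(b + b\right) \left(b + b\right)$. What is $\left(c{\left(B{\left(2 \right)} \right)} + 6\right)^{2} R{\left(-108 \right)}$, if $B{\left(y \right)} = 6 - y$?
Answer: $- \frac{300125}{18} \approx -16674.0$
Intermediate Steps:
$c{\left(b \right)} = 4 b^{2}$ ($c{\left(b \right)} = 2 b 2 b = 4 b^{2}$)
$R{\left(J \right)} = \frac{3}{J} + \frac{J}{32}$ ($R{\left(J \right)} = \frac{3}{J} + J \frac{1}{32} = \frac{3}{J} + \frac{J}{32}$)
$\left(c{\left(B{\left(2 \right)} \right)} + 6\right)^{2} R{\left(-108 \right)} = \left(4 \left(6 - 2\right)^{2} + 6\right)^{2} \left(\frac{3}{-108} + \frac{1}{32} \left(-108\right)\right) = \left(4 \left(6 - 2\right)^{2} + 6\right)^{2} \left(3 \left(- \frac{1}{108}\right) - \frac{27}{8}\right) = \left(4 \cdot 4^{2} + 6\right)^{2} \left(- \frac{1}{36} - \frac{27}{8}\right) = \left(4 \cdot 16 + 6\right)^{2} \left(- \frac{245}{72}\right) = \left(64 + 6\right)^{2} \left(- \frac{245}{72}\right) = 70^{2} \left(- \frac{245}{72}\right) = 4900 \left(- \frac{245}{72}\right) = - \frac{300125}{18}$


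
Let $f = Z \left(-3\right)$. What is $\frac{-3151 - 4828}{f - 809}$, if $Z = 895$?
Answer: $\frac{7979}{3494} \approx 2.2836$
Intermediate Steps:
$f = -2685$ ($f = 895 \left(-3\right) = -2685$)
$\frac{-3151 - 4828}{f - 809} = \frac{-3151 - 4828}{-2685 - 809} = - \frac{7979}{-3494} = \left(-7979\right) \left(- \frac{1}{3494}\right) = \frac{7979}{3494}$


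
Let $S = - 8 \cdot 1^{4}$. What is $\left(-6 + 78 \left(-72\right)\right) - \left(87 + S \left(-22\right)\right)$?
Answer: $-5885$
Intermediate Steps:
$S = -8$ ($S = \left(-8\right) 1 = -8$)
$\left(-6 + 78 \left(-72\right)\right) - \left(87 + S \left(-22\right)\right) = \left(-6 + 78 \left(-72\right)\right) - \left(87 - -176\right) = \left(-6 - 5616\right) - \left(87 + 176\right) = -5622 - 263 = -5885$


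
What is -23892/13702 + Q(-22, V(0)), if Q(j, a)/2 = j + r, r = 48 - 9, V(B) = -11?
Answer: 220988/6851 ≈ 32.256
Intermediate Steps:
r = 39
Q(j, a) = 78 + 2*j (Q(j, a) = 2*(j + 39) = 2*(39 + j) = 78 + 2*j)
-23892/13702 + Q(-22, V(0)) = -23892/13702 + (78 + 2*(-22)) = -23892*1/13702 + (78 - 44) = -11946/6851 + 34 = 220988/6851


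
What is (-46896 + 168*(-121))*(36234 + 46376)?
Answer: -5553374640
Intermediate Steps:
(-46896 + 168*(-121))*(36234 + 46376) = (-46896 - 20328)*82610 = -67224*82610 = -5553374640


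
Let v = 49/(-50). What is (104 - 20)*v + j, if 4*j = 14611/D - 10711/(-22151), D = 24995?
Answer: -454297982219/5536642450 ≈ -82.053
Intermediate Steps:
j = 295684853/1107328490 (j = (14611/24995 - 10711/(-22151))/4 = (14611*(1/24995) - 10711*(-1/22151))/4 = (14611/24995 + 10711/22151)/4 = (¼)*(591369706/553664245) = 295684853/1107328490 ≈ 0.26703)
v = -49/50 (v = 49*(-1/50) = -49/50 ≈ -0.98000)
(104 - 20)*v + j = (104 - 20)*(-49/50) + 295684853/1107328490 = 84*(-49/50) + 295684853/1107328490 = -2058/25 + 295684853/1107328490 = -454297982219/5536642450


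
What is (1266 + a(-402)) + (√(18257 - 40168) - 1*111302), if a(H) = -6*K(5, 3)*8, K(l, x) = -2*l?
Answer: -109556 + I*√21911 ≈ -1.0956e+5 + 148.02*I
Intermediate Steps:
a(H) = 480 (a(H) = -(-12)*5*8 = -6*(-10)*8 = 60*8 = 480)
(1266 + a(-402)) + (√(18257 - 40168) - 1*111302) = (1266 + 480) + (√(18257 - 40168) - 1*111302) = 1746 + (√(-21911) - 111302) = 1746 + (I*√21911 - 111302) = 1746 + (-111302 + I*√21911) = -109556 + I*√21911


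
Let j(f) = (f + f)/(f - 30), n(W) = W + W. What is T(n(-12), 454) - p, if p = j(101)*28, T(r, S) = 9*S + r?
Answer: 282746/71 ≈ 3982.3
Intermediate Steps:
n(W) = 2*W
j(f) = 2*f/(-30 + f) (j(f) = (2*f)/(-30 + f) = 2*f/(-30 + f))
T(r, S) = r + 9*S
p = 5656/71 (p = (2*101/(-30 + 101))*28 = (2*101/71)*28 = (2*101*(1/71))*28 = (202/71)*28 = 5656/71 ≈ 79.662)
T(n(-12), 454) - p = (2*(-12) + 9*454) - 1*5656/71 = (-24 + 4086) - 5656/71 = 4062 - 5656/71 = 282746/71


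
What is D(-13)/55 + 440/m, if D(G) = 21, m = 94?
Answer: 13087/2585 ≈ 5.0627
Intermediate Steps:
D(-13)/55 + 440/m = 21/55 + 440/94 = 21*(1/55) + 440*(1/94) = 21/55 + 220/47 = 13087/2585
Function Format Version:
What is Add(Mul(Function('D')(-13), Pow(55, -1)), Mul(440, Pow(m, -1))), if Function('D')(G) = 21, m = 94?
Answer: Rational(13087, 2585) ≈ 5.0627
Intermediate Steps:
Add(Mul(Function('D')(-13), Pow(55, -1)), Mul(440, Pow(m, -1))) = Add(Mul(21, Pow(55, -1)), Mul(440, Pow(94, -1))) = Add(Mul(21, Rational(1, 55)), Mul(440, Rational(1, 94))) = Add(Rational(21, 55), Rational(220, 47)) = Rational(13087, 2585)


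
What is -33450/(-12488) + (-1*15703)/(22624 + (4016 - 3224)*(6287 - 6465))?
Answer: 2329021/828464 ≈ 2.8113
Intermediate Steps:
-33450/(-12488) + (-1*15703)/(22624 + (4016 - 3224)*(6287 - 6465)) = -33450*(-1/12488) - 15703/(22624 + 792*(-178)) = 75/28 - 15703/(22624 - 140976) = 75/28 - 15703/(-118352) = 75/28 - 15703*(-1/118352) = 75/28 + 15703/118352 = 2329021/828464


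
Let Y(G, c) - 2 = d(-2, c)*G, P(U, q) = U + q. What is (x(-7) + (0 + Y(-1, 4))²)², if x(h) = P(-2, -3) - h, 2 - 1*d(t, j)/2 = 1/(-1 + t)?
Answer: 6724/81 ≈ 83.012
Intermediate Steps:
d(t, j) = 4 - 2/(-1 + t)
Y(G, c) = 2 + 14*G/3 (Y(G, c) = 2 + (2*(-3 + 2*(-2))/(-1 - 2))*G = 2 + (2*(-3 - 4)/(-3))*G = 2 + (2*(-⅓)*(-7))*G = 2 + 14*G/3)
x(h) = -5 - h (x(h) = (-2 - 3) - h = -5 - h)
(x(-7) + (0 + Y(-1, 4))²)² = ((-5 - 1*(-7)) + (0 + (2 + (14/3)*(-1)))²)² = ((-5 + 7) + (0 + (2 - 14/3))²)² = (2 + (0 - 8/3)²)² = (2 + (-8/3)²)² = (2 + 64/9)² = (82/9)² = 6724/81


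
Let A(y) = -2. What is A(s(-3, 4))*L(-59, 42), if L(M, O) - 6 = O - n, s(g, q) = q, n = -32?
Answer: -160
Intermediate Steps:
L(M, O) = 38 + O (L(M, O) = 6 + (O - 1*(-32)) = 6 + (O + 32) = 6 + (32 + O) = 38 + O)
A(s(-3, 4))*L(-59, 42) = -2*(38 + 42) = -2*80 = -160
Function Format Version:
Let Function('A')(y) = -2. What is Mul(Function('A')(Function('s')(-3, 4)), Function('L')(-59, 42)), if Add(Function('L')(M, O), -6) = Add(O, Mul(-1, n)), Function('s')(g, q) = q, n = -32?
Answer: -160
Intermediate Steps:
Function('L')(M, O) = Add(38, O) (Function('L')(M, O) = Add(6, Add(O, Mul(-1, -32))) = Add(6, Add(O, 32)) = Add(6, Add(32, O)) = Add(38, O))
Mul(Function('A')(Function('s')(-3, 4)), Function('L')(-59, 42)) = Mul(-2, Add(38, 42)) = Mul(-2, 80) = -160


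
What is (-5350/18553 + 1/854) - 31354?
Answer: -496785541095/15844262 ≈ -31354.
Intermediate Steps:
(-5350/18553 + 1/854) - 31354 = -4550347/15844262 - 31354 = -496785541095/15844262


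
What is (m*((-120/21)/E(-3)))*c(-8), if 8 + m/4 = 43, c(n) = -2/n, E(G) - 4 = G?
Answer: -200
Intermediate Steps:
E(G) = 4 + G
m = 140 (m = -32 + 4*43 = -32 + 172 = 140)
(m*((-120/21)/E(-3)))*c(-8) = (140*((-120/21)/(4 - 3)))*(-2/(-8)) = (140*(-120*1/21/1))*(-2*(-⅛)) = (140*(-40/7*1))*(¼) = (140*(-40/7))*(¼) = -800*¼ = -200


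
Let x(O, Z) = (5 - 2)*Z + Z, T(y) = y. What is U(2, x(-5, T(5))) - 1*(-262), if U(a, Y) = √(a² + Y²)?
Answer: 262 + 2*√101 ≈ 282.10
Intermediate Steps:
x(O, Z) = 4*Z (x(O, Z) = 3*Z + Z = 4*Z)
U(a, Y) = √(Y² + a²)
U(2, x(-5, T(5))) - 1*(-262) = √((4*5)² + 2²) - 1*(-262) = √(20² + 4) + 262 = √(400 + 4) + 262 = √404 + 262 = 2*√101 + 262 = 262 + 2*√101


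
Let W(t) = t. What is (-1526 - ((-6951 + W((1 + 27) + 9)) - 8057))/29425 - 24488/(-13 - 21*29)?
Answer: 72892219/1830235 ≈ 39.827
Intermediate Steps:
(-1526 - ((-6951 + W((1 + 27) + 9)) - 8057))/29425 - 24488/(-13 - 21*29) = (-1526 - ((-6951 + ((1 + 27) + 9)) - 8057))/29425 - 24488/(-13 - 21*29) = (-1526 - ((-6951 + (28 + 9)) - 8057))*(1/29425) - 24488/(-13 - 609) = (-1526 - ((-6951 + 37) - 8057))*(1/29425) - 24488/(-622) = (-1526 - (-6914 - 8057))*(1/29425) - 24488*(-1/622) = (-1526 - 1*(-14971))*(1/29425) + 12244/311 = (-1526 + 14971)*(1/29425) + 12244/311 = 13445*(1/29425) + 12244/311 = 2689/5885 + 12244/311 = 72892219/1830235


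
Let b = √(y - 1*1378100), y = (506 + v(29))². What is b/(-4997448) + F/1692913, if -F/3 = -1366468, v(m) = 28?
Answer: 4099404/1692913 - I*√68309/1249362 ≈ 2.4215 - 0.00020919*I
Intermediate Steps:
F = 4099404 (F = -3*(-1366468) = 4099404)
y = 285156 (y = (506 + 28)² = 534² = 285156)
b = 4*I*√68309 (b = √(285156 - 1*1378100) = √(285156 - 1378100) = √(-1092944) = 4*I*√68309 ≈ 1045.4*I)
b/(-4997448) + F/1692913 = (4*I*√68309)/(-4997448) + 4099404/1692913 = (4*I*√68309)*(-1/4997448) + 4099404*(1/1692913) = -I*√68309/1249362 + 4099404/1692913 = 4099404/1692913 - I*√68309/1249362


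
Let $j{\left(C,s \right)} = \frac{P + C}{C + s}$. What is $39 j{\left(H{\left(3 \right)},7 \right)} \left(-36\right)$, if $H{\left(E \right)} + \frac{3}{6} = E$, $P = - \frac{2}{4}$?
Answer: $- \frac{5616}{19} \approx -295.58$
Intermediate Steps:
$P = - \frac{1}{2}$ ($P = \left(-2\right) \frac{1}{4} = - \frac{1}{2} \approx -0.5$)
$H{\left(E \right)} = - \frac{1}{2} + E$
$j{\left(C,s \right)} = \frac{- \frac{1}{2} + C}{C + s}$
$39 j{\left(H{\left(3 \right)},7 \right)} \left(-36\right) = 39 \frac{- \frac{1}{2} + \left(- \frac{1}{2} + 3\right)}{\left(- \frac{1}{2} + 3\right) + 7} \left(-36\right) = 39 \frac{- \frac{1}{2} + \frac{5}{2}}{\frac{5}{2} + 7} \left(-36\right) = 39 \frac{1}{\frac{19}{2}} \cdot 2 \left(-36\right) = 39 \cdot \frac{2}{19} \cdot 2 \left(-36\right) = 39 \cdot \frac{4}{19} \left(-36\right) = \frac{156}{19} \left(-36\right) = - \frac{5616}{19}$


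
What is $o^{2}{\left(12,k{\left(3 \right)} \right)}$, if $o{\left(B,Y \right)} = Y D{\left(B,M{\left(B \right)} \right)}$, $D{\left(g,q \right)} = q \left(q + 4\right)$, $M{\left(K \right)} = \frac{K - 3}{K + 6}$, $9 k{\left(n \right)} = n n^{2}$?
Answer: $\frac{729}{16} \approx 45.563$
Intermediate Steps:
$k{\left(n \right)} = \frac{n^{3}}{9}$ ($k{\left(n \right)} = \frac{n n^{2}}{9} = \frac{n^{3}}{9}$)
$M{\left(K \right)} = \frac{-3 + K}{6 + K}$
$D{\left(g,q \right)} = q \left(4 + q\right)$
$o{\left(B,Y \right)} = \frac{Y \left(-3 + B\right) \left(4 + \frac{-3 + B}{6 + B}\right)}{6 + B}$ ($o{\left(B,Y \right)} = Y \frac{-3 + B}{6 + B} \left(4 + \frac{-3 + B}{6 + B}\right) = Y \frac{\left(-3 + B\right) \left(4 + \frac{-3 + B}{6 + B}\right)}{6 + B} = \frac{Y \left(-3 + B\right) \left(4 + \frac{-3 + B}{6 + B}\right)}{6 + B}$)
$o^{2}{\left(12,k{\left(3 \right)} \right)} = \left(\frac{\frac{3^{3}}{9} \left(-3 + 12\right) \left(21 + 5 \cdot 12\right)}{\left(6 + 12\right)^{2}}\right)^{2} = \left(\frac{1}{9} \cdot 27 \cdot \frac{1}{324} \cdot 9 \left(21 + 60\right)\right)^{2} = \left(3 \cdot \frac{1}{324} \cdot 9 \cdot 81\right)^{2} = \left(\frac{27}{4}\right)^{2} = \frac{729}{16}$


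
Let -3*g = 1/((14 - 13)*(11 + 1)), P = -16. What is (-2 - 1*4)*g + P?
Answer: -95/6 ≈ -15.833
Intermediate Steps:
g = -1/36 (g = -1/((11 + 1)*(14 - 13))/3 = -1/(3*(1*12)) = -⅓/12 = -⅓*1/12 = -1/36 ≈ -0.027778)
(-2 - 1*4)*g + P = (-2 - 1*4)*(-1/36) - 16 = (-2 - 4)*(-1/36) - 16 = -6*(-1/36) - 16 = ⅙ - 16 = -95/6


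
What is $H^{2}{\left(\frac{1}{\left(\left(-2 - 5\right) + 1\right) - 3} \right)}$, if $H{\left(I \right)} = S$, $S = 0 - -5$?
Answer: $25$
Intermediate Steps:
$S = 5$ ($S = 0 + 5 = 5$)
$H{\left(I \right)} = 5$
$H^{2}{\left(\frac{1}{\left(\left(-2 - 5\right) + 1\right) - 3} \right)} = 5^{2} = 25$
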